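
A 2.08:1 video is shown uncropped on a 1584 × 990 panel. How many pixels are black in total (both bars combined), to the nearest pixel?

Since 2.080 > 1.600, the video is width-limited.
Content height = 1584 / 2.080 ≈ 761.5385 px.
Leftover height: 990 − 761.5385 = 228.4615 px.
Bar area = 228.4615 × 1584 ≈ 361883 px.

361883 pixels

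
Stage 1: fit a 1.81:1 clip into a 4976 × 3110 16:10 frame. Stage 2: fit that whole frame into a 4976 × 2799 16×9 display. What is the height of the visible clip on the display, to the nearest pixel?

Inside the 4976×3110 canvas the clip is width-limited at 4976.00 × 2749.17.
The 16:10 canvas is height-limited in 4976×2799, giving 4478.40 × 2799.00; scale factor 0.9000.
The clip scales with it: height 2749.17 × 0.9000 ≈ 2474.25.

2474 px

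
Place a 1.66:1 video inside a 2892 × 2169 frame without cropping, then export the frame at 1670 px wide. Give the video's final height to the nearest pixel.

At 2892×2169 the video is width-limited, so height = 2892 / 1.660 ≈ 1742.17 px.
Resizing to 1670 px wide multiplies everything by 0.5775: 1742.17 → 1006.02 px.

1006 px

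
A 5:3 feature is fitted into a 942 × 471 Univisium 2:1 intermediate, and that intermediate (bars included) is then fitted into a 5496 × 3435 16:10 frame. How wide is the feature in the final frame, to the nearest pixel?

Inside the 942×471 canvas the feature is height-limited at 785.00 × 471.00.
Second fit — the Univisium 2:1 canvas into 5496×3435 spans the width: 5496.00 × 2748.00 (×5.8344 from 942×471).
So the feature's width is 785.00 × 5.8344 ≈ 4580.00.

4580 px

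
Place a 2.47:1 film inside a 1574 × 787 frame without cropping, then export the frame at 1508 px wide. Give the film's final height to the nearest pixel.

In the 1574×787 frame the film fills the width: height = 1574 / 2.470 ≈ 637.25 px.
Scaling 1574 → 1508 is ×0.9581, so the height becomes 637.25 × 0.9581 ≈ 610.53 px.

611 px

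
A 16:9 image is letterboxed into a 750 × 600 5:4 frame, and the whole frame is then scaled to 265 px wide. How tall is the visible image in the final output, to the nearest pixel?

Fitted into 750×600, the image spans the width; its height is 750 × 9/16 ≈ 421.88 px.
The frame scales by 265/750 = 0.3533; 421.88 × 0.3533 ≈ 149.06 px.

149 px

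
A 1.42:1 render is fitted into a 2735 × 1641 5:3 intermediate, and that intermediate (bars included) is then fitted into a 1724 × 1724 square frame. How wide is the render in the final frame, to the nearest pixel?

First fit — 1.42:1 into 2735×1641 spans the height: 2330.22 × 1641.00.
The 5:3 canvas is width-limited in 1724×1724, giving 1724.00 × 1034.40; scale factor 0.6303.
The render scales with it: width 2330.22 × 0.6303 ≈ 1468.85.

1469 px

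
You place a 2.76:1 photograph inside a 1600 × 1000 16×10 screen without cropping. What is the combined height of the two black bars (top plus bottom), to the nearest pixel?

Since 2.760 > 1.600, the photograph is width-limited.
That makes the image 579.71 px tall (1600 / 2.760).
Leftover height: 1000 − 579.71 = 420.29 px.

420 px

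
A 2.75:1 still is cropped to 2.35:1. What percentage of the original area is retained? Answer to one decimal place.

The height stays; only width is cut (since 2.35:1 is narrower than 2.75:1).
Fraction kept = (2.350)/(2.750) ≈ 85.45%.

85.5%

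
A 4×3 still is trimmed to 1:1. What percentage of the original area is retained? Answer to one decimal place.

75.0%

The height stays; only width is cut (since 1:1 is narrower than 4×3).
Area ratio = (1.000)/(1.333) = 75.00% retained.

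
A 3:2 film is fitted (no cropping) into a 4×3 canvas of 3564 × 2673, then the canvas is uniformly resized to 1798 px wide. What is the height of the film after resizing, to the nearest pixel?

1199 px

At 3564×2673 the film is width-limited, so height = 3564 × 2/3 ≈ 2376.00 px.
Resizing to 1798 px wide multiplies everything by 0.5045: 2376.00 → 1198.67 px.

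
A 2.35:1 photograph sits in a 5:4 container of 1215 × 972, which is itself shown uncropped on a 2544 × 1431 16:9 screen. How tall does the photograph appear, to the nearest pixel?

Inside the 1215×972 canvas the photograph is width-limited at 1215.00 × 517.02.
The 5:4 canvas is height-limited in 2544×1431, giving 1788.75 × 1431.00; scale factor 1.4722.
So the photograph's height is 517.02 × 1.4722 ≈ 761.17.

761 px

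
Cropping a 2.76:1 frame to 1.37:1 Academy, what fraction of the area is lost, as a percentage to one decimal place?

1.37:1 Academy is narrower than 2.76:1, so the crop keeps the full height and trims the width.
Area ratio = (1.370)/(2.760) = 49.64%; the remaining 50.36% is cropped out.

50.4%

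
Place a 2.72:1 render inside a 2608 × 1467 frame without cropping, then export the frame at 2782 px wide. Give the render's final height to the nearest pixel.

1023 px

In the 2608×1467 frame the render fills the width: height = 2608 / 2.720 ≈ 958.82 px.
Resizing to 2782 px wide multiplies everything by 1.0667: 958.82 → 1022.79 px.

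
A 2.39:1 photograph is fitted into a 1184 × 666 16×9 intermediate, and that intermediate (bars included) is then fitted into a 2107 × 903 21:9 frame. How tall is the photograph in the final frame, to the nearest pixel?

Inside the 1184×666 canvas the photograph is width-limited at 1184.00 × 495.40.
Second fit — the 16×9 canvas into 2107×903 spans the height: 1605.33 × 903.00 (×1.3559 from 1184×666).
So the photograph's height is 495.40 × 1.3559 ≈ 671.69.

672 px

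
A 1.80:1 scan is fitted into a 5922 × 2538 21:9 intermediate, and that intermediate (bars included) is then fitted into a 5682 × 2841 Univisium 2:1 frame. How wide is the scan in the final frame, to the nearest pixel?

4383 px

First fit — 1.80:1 into 5922×2538 spans the height: 4568.40 × 2538.00.
Second fit — the 21:9 canvas into 5682×2841 spans the width: 5682.00 × 2435.14 (×0.9595 from 5922×2538).
The scan scales with it: width 4568.40 × 0.9595 ≈ 4383.26.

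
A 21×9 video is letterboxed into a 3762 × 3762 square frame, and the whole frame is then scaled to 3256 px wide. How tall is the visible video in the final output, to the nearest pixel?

1395 px

At 3762×3762 the video is width-limited, so height = 3762 × 9/21 ≈ 1612.29 px.
Scaling 3762 → 3256 is ×0.8655, so the height becomes 1612.29 × 0.8655 ≈ 1395.43 px.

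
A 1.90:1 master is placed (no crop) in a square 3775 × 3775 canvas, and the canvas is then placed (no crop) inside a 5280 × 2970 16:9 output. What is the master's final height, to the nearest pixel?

First fit — 1.90:1 into 3775×3775 spans the width: 3775.00 × 1986.84.
square in 5280×2970: fills the height, so the intermediate becomes 2970.00 × 2970.00 — a scale of ×0.7868.
So the master's height is 1986.84 × 0.7868 ≈ 1563.16.

1563 px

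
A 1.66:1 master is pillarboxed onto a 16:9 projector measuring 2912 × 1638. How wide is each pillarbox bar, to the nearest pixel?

1.66:1 is narrower than 16:9, so it spans the full height.
Content width = 1638 × 1.660 ≈ 2719.08 px.
Black = 2912 − 2719.08 = 192.92 px, or 96.46 per bar.

96 px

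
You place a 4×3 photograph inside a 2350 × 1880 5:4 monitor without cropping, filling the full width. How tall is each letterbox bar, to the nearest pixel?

59 px

The photograph is 2350 × 3/4 ≈ 1762.50 px tall.
Leftover height: 1880 − 1762.50 = 117.50 px → 58.75 each side.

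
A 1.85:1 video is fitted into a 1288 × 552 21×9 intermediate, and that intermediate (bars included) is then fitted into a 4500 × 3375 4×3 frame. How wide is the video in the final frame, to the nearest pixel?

Inside the 1288×552 canvas the video is height-limited at 1021.20 × 552.00.
21×9 in 4500×3375: fills the width, so the intermediate becomes 4500.00 × 1928.57 — a scale of ×3.4938.
The video scales with it: width 1021.20 × 3.4938 ≈ 3567.86.

3568 px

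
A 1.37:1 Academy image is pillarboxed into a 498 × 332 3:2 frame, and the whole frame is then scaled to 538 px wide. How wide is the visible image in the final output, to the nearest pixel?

491 px

Fitted into 498×332, the image spans the height; its width is 332 × 1.370 ≈ 454.84 px.
Scaling 498 → 538 is ×1.0803, so the width becomes 454.84 × 1.0803 ≈ 491.37 px.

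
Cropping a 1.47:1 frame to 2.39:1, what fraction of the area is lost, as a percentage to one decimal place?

38.5%

2.39:1 is wider than 1.47:1, so the crop keeps the full width and trims the height.
Fraction kept = (1.470)/(2.390) ≈ 61.51%, so 38.49% is lost.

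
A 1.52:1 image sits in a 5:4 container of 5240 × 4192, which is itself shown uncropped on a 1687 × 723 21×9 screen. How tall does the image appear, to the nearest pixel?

595 px

1.52:1 in 5240×4192: fills the width, so the image is 5240.00 × 3447.37.
The 5:4 canvas is height-limited in 1687×723, giving 903.75 × 723.00; scale factor 0.1725.
Applying the same ×0.1725: 3447.37 → 594.57.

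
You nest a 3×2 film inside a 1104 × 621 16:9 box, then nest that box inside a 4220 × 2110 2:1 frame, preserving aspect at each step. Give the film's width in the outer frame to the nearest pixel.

Inside the 1104×621 canvas the film is height-limited at 931.50 × 621.00.
The 16:9 canvas is height-limited in 4220×2110, giving 3751.11 × 2110.00; scale factor 3.3977.
So the film's width is 931.50 × 3.3977 ≈ 3165.00.

3165 px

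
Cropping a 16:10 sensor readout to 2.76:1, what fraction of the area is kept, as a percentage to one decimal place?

58.0%

2.76:1 is wider than 16:10, so the crop keeps the full width and trims the height.
Fraction kept = (1.600)/(2.760) ≈ 57.97%.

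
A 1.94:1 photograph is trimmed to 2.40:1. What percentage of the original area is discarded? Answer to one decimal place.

19.2%

The width stays; only height is cut (since 2.40:1 is wider than 1.94:1).
Fraction kept = (1.940)/(2.400) ≈ 80.83%, so 19.17% is lost.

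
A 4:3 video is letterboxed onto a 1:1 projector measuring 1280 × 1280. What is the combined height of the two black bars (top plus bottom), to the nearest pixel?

4:3 (1.333) > 1:1 (1.000), so the video fills the width.
The video is 1280 × 3/4 ≈ 960.00 px tall.
1280 − 960.00 = 320.00 px of bars.

320 px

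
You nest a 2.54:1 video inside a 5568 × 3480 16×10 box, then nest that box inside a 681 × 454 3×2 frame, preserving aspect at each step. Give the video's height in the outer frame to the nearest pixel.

268 px

First fit — 2.54:1 into 5568×3480 spans the width: 5568.00 × 2192.13.
Second fit — the 16×10 canvas into 681×454 spans the width: 681.00 × 425.62 (×0.1223 from 5568×3480).
So the video's height is 2192.13 × 0.1223 ≈ 268.11.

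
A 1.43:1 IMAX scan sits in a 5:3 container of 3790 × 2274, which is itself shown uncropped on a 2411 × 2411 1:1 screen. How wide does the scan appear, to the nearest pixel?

2069 px

First fit — 1.43:1 IMAX into 3790×2274 spans the height: 3251.82 × 2274.00.
Second fit — the 5:3 canvas into 2411×2411 spans the width: 2411.00 × 1446.60 (×0.6361 from 3790×2274).
So the scan's width is 3251.82 × 0.6361 ≈ 2068.64.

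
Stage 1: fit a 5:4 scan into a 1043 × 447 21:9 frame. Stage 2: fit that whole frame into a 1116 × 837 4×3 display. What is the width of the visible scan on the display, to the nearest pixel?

598 px

Inside the 1043×447 canvas the scan is height-limited at 558.75 × 447.00.
The 21:9 canvas is width-limited in 1116×837, giving 1116.00 × 478.29; scale factor 1.0700.
The scan scales with it: width 558.75 × 1.0700 ≈ 597.86.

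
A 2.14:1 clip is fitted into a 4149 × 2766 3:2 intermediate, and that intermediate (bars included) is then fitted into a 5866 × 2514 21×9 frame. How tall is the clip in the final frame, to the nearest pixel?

1762 px

First fit — 2.14:1 into 4149×2766 spans the width: 4149.00 × 1938.79.
The 3:2 canvas is height-limited in 5866×2514, giving 3771.00 × 2514.00; scale factor 0.9089.
The clip scales with it: height 1938.79 × 0.9089 ≈ 1762.15.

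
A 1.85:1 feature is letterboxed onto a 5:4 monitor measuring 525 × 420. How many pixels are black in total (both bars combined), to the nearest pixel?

Since 1.850 > 1.250, the feature is width-limited.
That makes the image 283.7838 px tall (525 / 1.850).
Black = 420 − 283.7838 = 136.2162 px.
Across the 525-px span: 136.2162 × 525 ≈ 71514 px.

71514 pixels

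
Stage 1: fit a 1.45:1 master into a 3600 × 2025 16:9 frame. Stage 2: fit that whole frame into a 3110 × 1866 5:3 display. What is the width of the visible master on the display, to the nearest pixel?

2537 px

1.45:1 in 3600×2025: fills the height, so the master is 2936.25 × 2025.00.
Second fit — the 16:9 canvas into 3110×1866 spans the width: 3110.00 × 1749.38 (×0.8639 from 3600×2025).
So the master's width is 2936.25 × 0.8639 ≈ 2536.59.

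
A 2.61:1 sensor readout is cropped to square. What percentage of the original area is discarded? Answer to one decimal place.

61.7%

The height stays; only width is cut (since square is narrower than 2.61:1).
(1.000)/(2.610) ≈ 0.383 of the area survives, leaving 61.69% discarded.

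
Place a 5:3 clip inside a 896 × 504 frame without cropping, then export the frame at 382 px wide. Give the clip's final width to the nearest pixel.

At 896×504 the clip is height-limited, so width = 504 × 5/3 ≈ 840.00 px.
Scaling 896 → 382 is ×0.4263, so the width becomes 840.00 × 0.4263 ≈ 358.12 px.

358 px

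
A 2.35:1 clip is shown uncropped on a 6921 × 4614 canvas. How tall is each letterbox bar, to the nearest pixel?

2.35:1 is wider than 3:2, so it spans the full width.
Content height = 6921 / 2.350 ≈ 2945.11 px.
Leftover height: 4614 − 2945.11 = 1668.89 px → 834.45 each side.

834 px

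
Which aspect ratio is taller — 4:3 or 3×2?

4:3 = 1.333 and 3×2 = 1.5; 1.5 > 1.333. The smaller width-to-height ratio is the taller frame.

4:3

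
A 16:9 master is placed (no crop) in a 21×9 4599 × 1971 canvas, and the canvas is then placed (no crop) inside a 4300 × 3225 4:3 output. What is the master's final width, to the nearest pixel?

First fit — 16:9 into 4599×1971 spans the height: 3504.00 × 1971.00.
The 21×9 canvas is width-limited in 4300×3225, giving 4300.00 × 1842.86; scale factor 0.9350.
So the master's width is 3504.00 × 0.9350 ≈ 3276.19.

3276 px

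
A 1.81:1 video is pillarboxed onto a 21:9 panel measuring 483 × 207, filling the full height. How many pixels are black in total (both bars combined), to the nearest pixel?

22424 pixels

That makes the image 374.6700 px wide (207 × 1.810).
Leftover width: 483 − 374.6700 = 108.3300 px.
Bar area = 108.3300 × 207 ≈ 22424 px.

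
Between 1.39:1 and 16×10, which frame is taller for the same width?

1.39:1

1.39 and 16×10 = 1.6; 1.6 > 1.39. The smaller width-to-height ratio is the taller frame.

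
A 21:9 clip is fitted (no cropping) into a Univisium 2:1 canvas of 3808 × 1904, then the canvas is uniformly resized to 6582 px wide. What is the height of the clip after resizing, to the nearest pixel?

In the 3808×1904 frame the clip fills the width: height = 3808 × 9/21 ≈ 1632.00 px.
Resizing to 6582 px wide multiplies everything by 1.7285: 1632.00 → 2820.86 px.

2821 px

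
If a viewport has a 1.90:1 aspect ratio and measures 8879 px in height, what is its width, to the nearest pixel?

Width = 8879 × 1.900 = 16870.10.

16870 px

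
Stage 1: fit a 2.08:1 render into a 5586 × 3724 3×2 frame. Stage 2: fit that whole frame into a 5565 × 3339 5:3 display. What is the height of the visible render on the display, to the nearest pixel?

Inside the 5586×3724 canvas the render is width-limited at 5586.00 × 2685.58.
The 3×2 canvas is height-limited in 5565×3339, giving 5008.50 × 3339.00; scale factor 0.8966.
Applying the same ×0.8966: 2685.58 → 2407.93.

2408 px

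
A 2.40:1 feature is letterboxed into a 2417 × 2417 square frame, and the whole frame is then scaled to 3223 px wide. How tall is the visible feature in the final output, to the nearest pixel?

In the 2417×2417 frame the feature fills the width: height = 2417 / 2.400 ≈ 1007.08 px.
Resizing to 3223 px wide multiplies everything by 1.3335: 1007.08 → 1342.92 px.

1343 px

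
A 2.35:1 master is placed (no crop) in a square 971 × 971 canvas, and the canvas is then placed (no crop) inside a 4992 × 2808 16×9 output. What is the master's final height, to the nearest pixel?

2.35:1 in 971×971: fills the width, so the master is 971.00 × 413.19.
Second fit — the square canvas into 4992×2808 spans the height: 2808.00 × 2808.00 (×2.8919 from 971×971).
Applying the same ×2.8919: 413.19 → 1194.89.

1195 px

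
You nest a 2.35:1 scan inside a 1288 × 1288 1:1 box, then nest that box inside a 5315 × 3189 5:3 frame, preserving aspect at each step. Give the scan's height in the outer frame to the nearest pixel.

1357 px

Inside the 1288×1288 canvas the scan is width-limited at 1288.00 × 548.09.
The 1:1 canvas is height-limited in 5315×3189, giving 3189.00 × 3189.00; scale factor 2.4759.
So the scan's height is 548.09 × 2.4759 ≈ 1357.02.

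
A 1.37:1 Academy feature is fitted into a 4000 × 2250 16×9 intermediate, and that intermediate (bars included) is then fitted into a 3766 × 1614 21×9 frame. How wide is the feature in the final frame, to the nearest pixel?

Inside the 4000×2250 canvas the feature is height-limited at 3082.50 × 2250.00.
Second fit — the 16×9 canvas into 3766×1614 spans the height: 2869.33 × 1614.00 (×0.7173 from 4000×2250).
Applying the same ×0.7173: 3082.50 → 2211.18.

2211 px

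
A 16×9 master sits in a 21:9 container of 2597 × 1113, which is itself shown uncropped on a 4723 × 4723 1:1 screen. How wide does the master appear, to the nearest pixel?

16×9 in 2597×1113: fills the height, so the master is 1978.67 × 1113.00.
Second fit — the 21:9 canvas into 4723×4723 spans the width: 4723.00 × 2024.14 (×1.8186 from 2597×1113).
Applying the same ×1.8186: 1978.67 → 3598.48.

3598 px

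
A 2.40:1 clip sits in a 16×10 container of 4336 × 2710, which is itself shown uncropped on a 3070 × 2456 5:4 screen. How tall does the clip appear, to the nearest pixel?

1279 px

First fit — 2.40:1 into 4336×2710 spans the width: 4336.00 × 1806.67.
16×10 in 3070×2456: fills the width, so the intermediate becomes 3070.00 × 1918.75 — a scale of ×0.7080.
Applying the same ×0.7080: 1806.67 → 1279.17.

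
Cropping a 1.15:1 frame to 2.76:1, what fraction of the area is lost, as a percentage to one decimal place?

58.3%

2.76:1 is wider than 1.15:1, so the crop keeps the full width and trims the height.
Area ratio = (1.150)/(2.760) = 41.67%; the remaining 58.33% is cropped out.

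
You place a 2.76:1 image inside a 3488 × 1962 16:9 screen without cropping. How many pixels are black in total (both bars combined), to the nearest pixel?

2435433 pixels

2.76:1 (2.760) > 16:9 (1.778), so the image fills the width.
Content height = 3488 / 2.760 ≈ 1263.7681 px.
Black = 1962 − 1263.7681 = 698.2319 px.
That's 698.2319 × 3488 ≈ 2435433 black pixels.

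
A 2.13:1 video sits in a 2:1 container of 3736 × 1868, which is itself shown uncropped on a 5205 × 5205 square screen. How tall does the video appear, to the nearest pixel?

2.13:1 in 3736×1868: fills the width, so the video is 3736.00 × 1753.99.
Second fit — the 2:1 canvas into 5205×5205 spans the width: 5205.00 × 2602.50 (×1.3932 from 3736×1868).
Applying the same ×1.3932: 1753.99 → 2443.66.

2444 px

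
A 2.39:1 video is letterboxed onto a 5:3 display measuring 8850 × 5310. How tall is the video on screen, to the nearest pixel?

Since 2.390 > 1.667, the video is width-limited.
The video is 8850 / 2.390 ≈ 3702.93 px tall.

3703 px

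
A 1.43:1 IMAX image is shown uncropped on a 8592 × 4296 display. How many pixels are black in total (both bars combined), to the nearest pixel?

10519701 pixels

Since 1.430 < 2.000, the image is height-limited.
Content width = 4296 × 1.430 ≈ 6143.2800 px.
Leftover width: 8592 − 6143.2800 = 2448.7200 px.
Bar area = 2448.7200 × 4296 ≈ 10519701 px.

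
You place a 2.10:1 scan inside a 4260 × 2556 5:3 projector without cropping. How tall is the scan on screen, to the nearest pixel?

2029 px

2.10:1 (2.100) > 5:3 (1.667), so the scan fills the width.
Content height = 4260 / 2.100 ≈ 2028.57 px.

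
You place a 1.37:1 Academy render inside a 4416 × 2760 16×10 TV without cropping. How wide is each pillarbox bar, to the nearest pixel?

317 px

1.37:1 Academy (1.370) < 16×10 (1.600), so the render fills the height.
The render is 2760 × 1.370 ≈ 3781.20 px wide.
Leftover width: 4416 − 3781.20 = 634.80 px → 317.40 each side.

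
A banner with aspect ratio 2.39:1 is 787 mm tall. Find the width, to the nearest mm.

1881 mm

787 × 2.390 = 1880.93.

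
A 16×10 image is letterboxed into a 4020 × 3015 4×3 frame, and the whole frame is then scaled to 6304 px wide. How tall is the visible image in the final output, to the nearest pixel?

3940 px

Fitted into 4020×3015, the image spans the width; its height is 4020 × 10/16 ≈ 2512.50 px.
Resizing to 6304 px wide multiplies everything by 1.5682: 2512.50 → 3940.00 px.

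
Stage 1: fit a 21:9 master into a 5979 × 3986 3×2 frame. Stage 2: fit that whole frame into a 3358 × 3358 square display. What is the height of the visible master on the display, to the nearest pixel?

First fit — 21:9 into 5979×3986 spans the width: 5979.00 × 2562.43.
3×2 in 3358×3358: fills the width, so the intermediate becomes 3358.00 × 2238.67 — a scale of ×0.5616.
So the master's height is 2562.43 × 0.5616 ≈ 1439.14.

1439 px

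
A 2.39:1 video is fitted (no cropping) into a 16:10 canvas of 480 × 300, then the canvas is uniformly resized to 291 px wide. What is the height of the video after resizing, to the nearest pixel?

122 px

In the 480×300 frame the video fills the width: height = 480 / 2.390 ≈ 200.84 px.
Scaling 480 → 291 is ×0.6062, so the height becomes 200.84 × 0.6062 ≈ 121.76 px.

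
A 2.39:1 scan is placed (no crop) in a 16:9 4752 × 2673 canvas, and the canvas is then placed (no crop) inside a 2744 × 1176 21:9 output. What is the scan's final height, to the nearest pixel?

875 px

Inside the 4752×2673 canvas the scan is width-limited at 4752.00 × 1988.28.
The 16:9 canvas is height-limited in 2744×1176, giving 2090.67 × 1176.00; scale factor 0.4400.
The scan scales with it: height 1988.28 × 0.4400 ≈ 874.76.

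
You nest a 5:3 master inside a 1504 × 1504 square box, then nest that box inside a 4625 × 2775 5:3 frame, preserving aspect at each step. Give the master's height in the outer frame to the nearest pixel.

5:3 in 1504×1504: fills the width, so the master is 1504.00 × 902.40.
square in 4625×2775: fills the height, so the intermediate becomes 2775.00 × 2775.00 — a scale of ×1.8451.
The master scales with it: height 902.40 × 1.8451 ≈ 1665.00.

1665 px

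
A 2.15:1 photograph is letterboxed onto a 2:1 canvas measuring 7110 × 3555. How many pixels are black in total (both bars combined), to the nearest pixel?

2.15:1 (2.150) > 2:1 (2.000), so the photograph fills the width.
Content height = 7110 / 2.150 ≈ 3306.9767 px.
Leftover height: 3555 − 3306.9767 = 248.0233 px.
That's 248.0233 × 7110 ≈ 1763445 black pixels.

1763445 pixels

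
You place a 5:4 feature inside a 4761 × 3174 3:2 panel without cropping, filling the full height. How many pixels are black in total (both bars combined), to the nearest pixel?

2518569 pixels

Content width = 3174 × 5/4 ≈ 3967.5000 px.
4761 − 3967.5000 = 793.5000 px of bars.
That's 793.5000 × 3174 ≈ 2518569 black pixels.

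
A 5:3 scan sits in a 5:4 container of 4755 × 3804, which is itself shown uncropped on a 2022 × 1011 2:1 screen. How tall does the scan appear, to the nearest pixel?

Inside the 4755×3804 canvas the scan is width-limited at 4755.00 × 2853.00.
5:4 in 2022×1011: fills the height, so the intermediate becomes 1263.75 × 1011.00 — a scale of ×0.2658.
So the scan's height is 2853.00 × 0.2658 ≈ 758.25.

758 px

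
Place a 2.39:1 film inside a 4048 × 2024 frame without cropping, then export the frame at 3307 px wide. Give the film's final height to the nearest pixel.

1384 px

In the 4048×2024 frame the film fills the width: height = 4048 / 2.390 ≈ 1693.72 px.
Scaling 4048 → 3307 is ×0.8169, so the height becomes 1693.72 × 0.8169 ≈ 1383.68 px.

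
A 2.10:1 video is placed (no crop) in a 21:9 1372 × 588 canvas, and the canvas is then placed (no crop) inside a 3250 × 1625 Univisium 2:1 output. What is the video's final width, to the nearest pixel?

2925 px

First fit — 2.10:1 into 1372×588 spans the height: 1234.80 × 588.00.
Second fit — the 21:9 canvas into 3250×1625 spans the width: 3250.00 × 1392.86 (×2.3688 from 1372×588).
So the video's width is 1234.80 × 2.3688 ≈ 2925.00.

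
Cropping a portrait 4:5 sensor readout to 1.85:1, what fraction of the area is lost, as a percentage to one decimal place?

1.85:1 is wider than portrait 4:5, so the crop keeps the full width and trims the height.
Area ratio = (0.800)/(1.850) = 43.24%; the remaining 56.76% is cropped out.

56.8%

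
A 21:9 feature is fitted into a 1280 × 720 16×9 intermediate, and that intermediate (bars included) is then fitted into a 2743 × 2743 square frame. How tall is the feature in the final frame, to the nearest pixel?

1176 px

First fit — 21:9 into 1280×720 spans the width: 1280.00 × 548.57.
The 16×9 canvas is width-limited in 2743×2743, giving 2743.00 × 1542.94; scale factor 2.1430.
The feature scales with it: height 548.57 × 2.1430 ≈ 1175.57.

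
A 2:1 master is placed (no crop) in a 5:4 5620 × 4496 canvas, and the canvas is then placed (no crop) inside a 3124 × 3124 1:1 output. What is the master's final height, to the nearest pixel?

2:1 in 5620×4496: fills the width, so the master is 5620.00 × 2810.00.
Second fit — the 5:4 canvas into 3124×3124 spans the width: 3124.00 × 2499.20 (×0.5559 from 5620×4496).
So the master's height is 2810.00 × 0.5559 ≈ 1562.00.

1562 px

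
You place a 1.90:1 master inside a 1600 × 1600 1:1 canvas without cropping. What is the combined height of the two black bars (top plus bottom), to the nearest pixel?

758 px

1.90:1 (1.900) > 1:1 (1.000), so the master fills the width.
The master is 1600 / 1.900 ≈ 842.11 px tall.
Black = 1600 − 842.11 = 757.89 px.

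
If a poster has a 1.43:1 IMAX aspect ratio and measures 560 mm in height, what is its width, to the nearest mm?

560 × 1.430 = 800.80.

801 mm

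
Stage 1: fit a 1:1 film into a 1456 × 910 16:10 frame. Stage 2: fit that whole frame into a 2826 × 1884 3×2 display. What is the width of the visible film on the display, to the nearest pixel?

1:1 in 1456×910: fills the height, so the film is 910.00 × 910.00.
Second fit — the 16:10 canvas into 2826×1884 spans the width: 2826.00 × 1766.25 (×1.9409 from 1456×910).
Applying the same ×1.9409: 910.00 → 1766.25.

1766 px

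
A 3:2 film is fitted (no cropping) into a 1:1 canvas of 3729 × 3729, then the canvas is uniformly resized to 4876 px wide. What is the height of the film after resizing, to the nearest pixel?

Fitted into 3729×3729, the film spans the width; its height is 3729 × 2/3 ≈ 2486.00 px.
The frame scales by 4876/3729 = 1.3076; 2486.00 × 1.3076 ≈ 3250.67 px.

3251 px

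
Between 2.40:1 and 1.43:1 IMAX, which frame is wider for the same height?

2.40:1

2.4 and 1.43; 2.4 > 1.43.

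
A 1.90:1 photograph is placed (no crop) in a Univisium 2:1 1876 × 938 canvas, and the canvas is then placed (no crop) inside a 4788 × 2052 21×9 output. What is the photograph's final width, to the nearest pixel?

1.90:1 in 1876×938: fills the height, so the photograph is 1782.20 × 938.00.
The Univisium 2:1 canvas is height-limited in 4788×2052, giving 4104.00 × 2052.00; scale factor 2.1876.
Applying the same ×2.1876: 1782.20 → 3898.80.

3899 px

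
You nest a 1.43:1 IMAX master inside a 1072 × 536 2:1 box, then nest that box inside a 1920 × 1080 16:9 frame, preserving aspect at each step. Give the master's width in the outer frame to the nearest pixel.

1373 px

1.43:1 IMAX in 1072×536: fills the height, so the master is 766.48 × 536.00.
Second fit — the 2:1 canvas into 1920×1080 spans the width: 1920.00 × 960.00 (×1.7910 from 1072×536).
The master scales with it: width 766.48 × 1.7910 ≈ 1372.80.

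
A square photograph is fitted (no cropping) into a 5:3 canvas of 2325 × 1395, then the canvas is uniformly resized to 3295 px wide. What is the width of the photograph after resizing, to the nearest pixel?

1977 px

At 2325×1395 the photograph is height-limited, so width = 1395 × 1/1 ≈ 1395.00 px.
Resizing to 3295 px wide multiplies everything by 1.4172: 1395.00 → 1977.00 px.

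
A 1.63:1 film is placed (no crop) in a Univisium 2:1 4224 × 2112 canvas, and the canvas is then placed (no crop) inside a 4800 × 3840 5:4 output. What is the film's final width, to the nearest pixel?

First fit — 1.63:1 into 4224×2112 spans the height: 3442.56 × 2112.00.
Univisium 2:1 in 4800×3840: fills the width, so the intermediate becomes 4800.00 × 2400.00 — a scale of ×1.1364.
The film scales with it: width 3442.56 × 1.1364 ≈ 3912.00.

3912 px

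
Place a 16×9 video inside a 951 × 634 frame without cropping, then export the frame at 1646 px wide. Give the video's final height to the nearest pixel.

In the 951×634 frame the video fills the width: height = 951 × 9/16 ≈ 534.94 px.
Resizing to 1646 px wide multiplies everything by 1.7308: 534.94 → 925.88 px.

926 px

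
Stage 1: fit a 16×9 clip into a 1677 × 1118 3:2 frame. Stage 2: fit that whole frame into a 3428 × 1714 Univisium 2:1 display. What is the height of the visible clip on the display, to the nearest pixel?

1446 px

16×9 in 1677×1118: fills the width, so the clip is 1677.00 × 943.31.
Second fit — the 3:2 canvas into 3428×1714 spans the height: 2571.00 × 1714.00 (×1.5331 from 1677×1118).
The clip scales with it: height 943.31 × 1.5331 ≈ 1446.19.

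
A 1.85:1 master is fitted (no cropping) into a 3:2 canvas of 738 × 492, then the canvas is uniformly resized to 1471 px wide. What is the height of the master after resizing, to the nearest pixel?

Fitted into 738×492, the master spans the width; its height is 738 / 1.850 ≈ 398.92 px.
Resizing to 1471 px wide multiplies everything by 1.9932: 398.92 → 795.14 px.

795 px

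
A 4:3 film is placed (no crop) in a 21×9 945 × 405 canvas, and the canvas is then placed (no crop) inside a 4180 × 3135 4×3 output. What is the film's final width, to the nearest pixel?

First fit — 4:3 into 945×405 spans the height: 540.00 × 405.00.
Second fit — the 21×9 canvas into 4180×3135 spans the width: 4180.00 × 1791.43 (×4.4233 from 945×405).
Applying the same ×4.4233: 540.00 → 2388.57.

2389 px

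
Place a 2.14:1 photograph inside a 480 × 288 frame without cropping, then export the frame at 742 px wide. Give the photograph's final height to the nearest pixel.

At 480×288 the photograph is width-limited, so height = 480 / 2.140 ≈ 224.30 px.
Scaling 480 → 742 is ×1.5458, so the height becomes 224.30 × 1.5458 ≈ 346.73 px.

347 px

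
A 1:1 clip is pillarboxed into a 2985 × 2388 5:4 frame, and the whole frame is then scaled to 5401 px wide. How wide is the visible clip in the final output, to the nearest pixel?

In the 2985×2388 frame the clip fills the height: width = 2388 × 1/1 ≈ 2388.00 px.
The frame scales by 5401/2985 = 1.8094; 2388.00 × 1.8094 ≈ 4320.80 px.

4321 px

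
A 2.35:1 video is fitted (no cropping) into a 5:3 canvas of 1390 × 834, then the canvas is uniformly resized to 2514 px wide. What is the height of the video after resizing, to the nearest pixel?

In the 1390×834 frame the video fills the width: height = 1390 / 2.350 ≈ 591.49 px.
Resizing to 2514 px wide multiplies everything by 1.8086: 591.49 → 1069.79 px.

1070 px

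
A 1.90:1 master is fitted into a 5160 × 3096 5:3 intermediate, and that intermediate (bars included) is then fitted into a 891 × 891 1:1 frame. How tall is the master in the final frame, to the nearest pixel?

469 px

First fit — 1.90:1 into 5160×3096 spans the width: 5160.00 × 2715.79.
The 5:3 canvas is width-limited in 891×891, giving 891.00 × 534.60; scale factor 0.1727.
So the master's height is 2715.79 × 0.1727 ≈ 468.95.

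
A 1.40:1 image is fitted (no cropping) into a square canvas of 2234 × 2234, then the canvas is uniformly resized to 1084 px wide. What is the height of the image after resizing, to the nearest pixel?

774 px

In the 2234×2234 frame the image fills the width: height = 2234 / 1.400 ≈ 1595.71 px.
Resizing to 1084 px wide multiplies everything by 0.4852: 1595.71 → 774.29 px.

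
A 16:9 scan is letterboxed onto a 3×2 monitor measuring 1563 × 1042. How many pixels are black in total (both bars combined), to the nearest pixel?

254476 pixels

16:9 (1.778) > 3×2 (1.500), so the scan fills the width.
The scan is 1563 × 9/16 ≈ 879.1875 px tall.
1042 − 879.1875 = 162.8125 px of bars.
Across the 1563-px span: 162.8125 × 1563 ≈ 254476 px.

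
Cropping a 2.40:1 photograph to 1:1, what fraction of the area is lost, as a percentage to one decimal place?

58.3%

1:1 is narrower than 2.40:1, so the crop keeps the full height and trims the width.
Fraction kept = (1.000)/(2.400) ≈ 41.67%, so 58.33% is lost.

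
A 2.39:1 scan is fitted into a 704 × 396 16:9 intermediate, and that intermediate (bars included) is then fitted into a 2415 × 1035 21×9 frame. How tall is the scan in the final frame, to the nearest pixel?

770 px

First fit — 2.39:1 into 704×396 spans the width: 704.00 × 294.56.
The 16:9 canvas is height-limited in 2415×1035, giving 1840.00 × 1035.00; scale factor 2.6136.
The scan scales with it: height 294.56 × 2.6136 ≈ 769.87.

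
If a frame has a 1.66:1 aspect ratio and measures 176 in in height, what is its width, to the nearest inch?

176 × 1.660 = 292.16.

292 in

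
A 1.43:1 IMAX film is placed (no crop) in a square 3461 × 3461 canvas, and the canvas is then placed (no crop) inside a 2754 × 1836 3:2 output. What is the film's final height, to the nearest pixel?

First fit — 1.43:1 IMAX into 3461×3461 spans the width: 3461.00 × 2420.28.
Second fit — the square canvas into 2754×1836 spans the height: 1836.00 × 1836.00 (×0.5305 from 3461×3461).
The film scales with it: height 2420.28 × 0.5305 ≈ 1283.92.

1284 px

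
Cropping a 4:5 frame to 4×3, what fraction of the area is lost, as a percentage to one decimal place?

40.0%

Going from 4:5 to 4×3 means cutting height while keeping width.
Area ratio = (0.800)/(1.333) = 60.00%; the remaining 40.00% is cropped out.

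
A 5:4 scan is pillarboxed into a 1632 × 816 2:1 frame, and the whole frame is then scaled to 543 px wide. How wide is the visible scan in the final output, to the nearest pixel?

339 px

At 1632×816 the scan is height-limited, so width = 816 × 5/4 ≈ 1020.00 px.
The frame scales by 543/1632 = 0.3327; 1020.00 × 0.3327 ≈ 339.38 px.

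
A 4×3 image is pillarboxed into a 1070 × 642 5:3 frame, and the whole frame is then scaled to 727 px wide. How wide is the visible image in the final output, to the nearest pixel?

582 px

In the 1070×642 frame the image fills the height: width = 642 × 4/3 ≈ 856.00 px.
Resizing to 727 px wide multiplies everything by 0.6794: 856.00 → 581.60 px.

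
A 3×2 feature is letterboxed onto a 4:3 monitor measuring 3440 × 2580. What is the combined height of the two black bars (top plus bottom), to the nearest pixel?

Since 1.500 > 1.333, the feature is width-limited.
The feature is 3440 × 2/3 ≈ 2293.33 px tall.
Leftover height: 2580 − 2293.33 = 286.67 px.

287 px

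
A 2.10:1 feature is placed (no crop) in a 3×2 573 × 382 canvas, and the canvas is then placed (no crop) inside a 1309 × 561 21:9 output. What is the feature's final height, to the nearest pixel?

401 px

First fit — 2.10:1 into 573×382 spans the width: 573.00 × 272.86.
The 3×2 canvas is height-limited in 1309×561, giving 841.50 × 561.00; scale factor 1.4686.
Applying the same ×1.4686: 272.86 → 400.71.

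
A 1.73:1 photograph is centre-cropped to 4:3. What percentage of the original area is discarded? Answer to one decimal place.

The height stays; only width is cut (since 4:3 is narrower than 1.73:1).
Area ratio = (1.333)/(1.730) = 77.07%; the remaining 22.93% is cropped out.

22.9%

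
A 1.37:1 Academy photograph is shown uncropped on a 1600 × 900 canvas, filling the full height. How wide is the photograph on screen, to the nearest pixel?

1233 px

That makes the image 1233.00 px wide (900 × 1.370).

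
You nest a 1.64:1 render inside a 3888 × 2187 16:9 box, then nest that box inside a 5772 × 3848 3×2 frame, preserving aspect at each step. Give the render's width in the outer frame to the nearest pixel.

First fit — 1.64:1 into 3888×2187 spans the height: 3586.68 × 2187.00.
16:9 in 5772×3848: fills the width, so the intermediate becomes 5772.00 × 3246.75 — a scale of ×1.4846.
Applying the same ×1.4846: 3586.68 → 5324.67.

5325 px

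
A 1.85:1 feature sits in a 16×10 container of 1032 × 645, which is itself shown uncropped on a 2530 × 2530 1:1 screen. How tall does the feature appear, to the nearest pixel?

Inside the 1032×645 canvas the feature is width-limited at 1032.00 × 557.84.
The 16×10 canvas is width-limited in 2530×2530, giving 2530.00 × 1581.25; scale factor 2.4516.
Applying the same ×2.4516: 557.84 → 1367.57.

1368 px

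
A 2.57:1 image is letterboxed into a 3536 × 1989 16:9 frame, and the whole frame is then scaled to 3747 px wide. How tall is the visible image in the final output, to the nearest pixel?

1458 px

Fitted into 3536×1989, the image spans the width; its height is 3536 / 2.570 ≈ 1375.88 px.
Resizing to 3747 px wide multiplies everything by 1.0597: 1375.88 → 1457.98 px.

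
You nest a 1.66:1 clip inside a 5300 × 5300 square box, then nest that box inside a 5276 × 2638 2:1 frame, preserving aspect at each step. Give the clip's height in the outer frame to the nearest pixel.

First fit — 1.66:1 into 5300×5300 spans the width: 5300.00 × 3192.77.
square in 5276×2638: fills the height, so the intermediate becomes 2638.00 × 2638.00 — a scale of ×0.4977.
The clip scales with it: height 3192.77 × 0.4977 ≈ 1589.16.

1589 px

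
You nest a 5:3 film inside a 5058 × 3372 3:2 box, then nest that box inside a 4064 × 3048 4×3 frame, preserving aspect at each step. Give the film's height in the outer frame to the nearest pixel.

5:3 in 5058×3372: fills the width, so the film is 5058.00 × 3034.80.
The 3:2 canvas is width-limited in 4064×3048, giving 4064.00 × 2709.33; scale factor 0.8035.
The film scales with it: height 3034.80 × 0.8035 ≈ 2438.40.

2438 px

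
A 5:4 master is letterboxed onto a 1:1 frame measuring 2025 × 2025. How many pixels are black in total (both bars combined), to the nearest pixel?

Since 1.250 > 1.000, the master is width-limited.
Content height = 2025 × 4/5 ≈ 1620.0000 px.
2025 − 1620.0000 = 405.0000 px of bars.
Across the 2025-px span: 405.0000 × 2025 ≈ 820125 px.

820125 pixels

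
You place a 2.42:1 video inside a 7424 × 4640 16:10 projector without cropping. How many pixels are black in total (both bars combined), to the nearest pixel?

11672246 pixels

Since 2.420 > 1.600, the video is width-limited.
Content height = 7424 / 2.420 ≈ 3067.7686 px.
Leftover height: 4640 − 3067.7686 = 1572.2314 px.
Across the 7424-px span: 1572.2314 × 7424 ≈ 11672246 px.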